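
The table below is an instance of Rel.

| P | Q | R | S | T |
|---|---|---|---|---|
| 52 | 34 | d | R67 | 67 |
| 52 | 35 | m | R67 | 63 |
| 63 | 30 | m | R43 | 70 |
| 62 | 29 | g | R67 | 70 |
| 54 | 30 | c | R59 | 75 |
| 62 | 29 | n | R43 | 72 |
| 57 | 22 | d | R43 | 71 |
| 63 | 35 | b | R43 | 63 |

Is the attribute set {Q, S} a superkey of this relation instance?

Yes

All 8 rows have distinct {Q, S} values, so {Q, S} → (all attributes) holds and {Q, S} is a superkey.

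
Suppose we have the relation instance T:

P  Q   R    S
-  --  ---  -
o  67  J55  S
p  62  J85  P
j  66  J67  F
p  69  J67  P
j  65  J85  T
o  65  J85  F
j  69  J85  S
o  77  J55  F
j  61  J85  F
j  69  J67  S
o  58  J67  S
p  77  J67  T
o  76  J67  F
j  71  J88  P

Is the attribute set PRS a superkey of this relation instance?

Yes

All 14 rows have distinct PRS values, so PRS → (all attributes) holds and PRS is a superkey.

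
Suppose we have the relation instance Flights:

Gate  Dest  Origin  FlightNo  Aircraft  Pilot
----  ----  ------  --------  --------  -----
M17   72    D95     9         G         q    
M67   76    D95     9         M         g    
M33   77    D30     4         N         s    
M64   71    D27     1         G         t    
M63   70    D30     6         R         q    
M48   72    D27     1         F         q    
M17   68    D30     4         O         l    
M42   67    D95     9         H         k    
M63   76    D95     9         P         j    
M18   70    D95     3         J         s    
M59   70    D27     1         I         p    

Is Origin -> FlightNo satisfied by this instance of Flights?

Origin=D95: 5 rows → FlightNo takes values {9, 3} — violation
Origin=D30: 3 rows → FlightNo takes values {4, 6} — violation
Origin=D27: 3 rows → FlightNo = 1, 1, 1 ✓
Two rows agree on Origin but differ on FlightNo, so Origin -> FlightNo does not hold.

No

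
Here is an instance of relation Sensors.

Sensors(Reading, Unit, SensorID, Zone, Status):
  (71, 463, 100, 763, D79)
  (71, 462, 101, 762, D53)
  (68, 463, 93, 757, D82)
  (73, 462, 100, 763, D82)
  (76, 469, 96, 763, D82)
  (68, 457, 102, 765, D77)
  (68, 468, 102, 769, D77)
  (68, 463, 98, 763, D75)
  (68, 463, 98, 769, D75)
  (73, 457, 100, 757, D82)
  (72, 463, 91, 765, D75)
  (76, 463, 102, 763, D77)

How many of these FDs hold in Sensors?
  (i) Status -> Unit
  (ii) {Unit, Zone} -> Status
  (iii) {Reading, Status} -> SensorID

(i) Status -> Unit: Status=D82: 4 rows → Unit takes values {463, 462, 469, 457} — violation; Status=D77: 3 rows → Unit takes values {457, 468, 463} — violation — fails.
(ii) {Unit, Zone} -> Status: (Unit=463, Zone=763): 3 rows → Status takes values {D79, D75, D77} — violation — fails.
(iii) {Reading, Status} -> SensorID: every LHS value maps to a single RHS value — holds.
1 of the 3 dependencies holds.

1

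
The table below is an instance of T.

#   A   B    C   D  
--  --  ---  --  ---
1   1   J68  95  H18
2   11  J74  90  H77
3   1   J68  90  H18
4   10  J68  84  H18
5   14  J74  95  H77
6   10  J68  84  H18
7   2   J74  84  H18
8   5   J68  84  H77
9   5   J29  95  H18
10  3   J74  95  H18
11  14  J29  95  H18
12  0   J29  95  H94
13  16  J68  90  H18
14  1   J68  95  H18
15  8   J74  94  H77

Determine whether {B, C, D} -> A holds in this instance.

No

(B=J68, C=95, D=H18): rows 1, 14 → A = 1, 1 ✓
(B=J74, C=90, D=H77): row 2 → A = 11 ✓
(B=J68, C=90, D=H18): rows 3, 13 → A takes values {1, 16} — violation
(B=J68, C=84, D=H18): rows 4, 6 → A = 10, 10 ✓
(B=J74, C=95, D=H77): row 5 → A = 14 ✓
(B=J74, C=84, D=H18): row 7 → A = 2 ✓
(B=J68, C=84, D=H77): row 8 → A = 5 ✓
(B=J29, C=95, D=H18): rows 9, 11 → A takes values {5, 14} — violation
(B=J74, C=95, D=H18): row 10 → A = 3 ✓
(B=J29, C=95, D=H94): row 12 → A = 0 ✓
(B=J74, C=94, D=H77): row 15 → A = 8 ✓
Two rows agree on {B, C, D} but differ on A, so {B, C, D} -> A does not hold.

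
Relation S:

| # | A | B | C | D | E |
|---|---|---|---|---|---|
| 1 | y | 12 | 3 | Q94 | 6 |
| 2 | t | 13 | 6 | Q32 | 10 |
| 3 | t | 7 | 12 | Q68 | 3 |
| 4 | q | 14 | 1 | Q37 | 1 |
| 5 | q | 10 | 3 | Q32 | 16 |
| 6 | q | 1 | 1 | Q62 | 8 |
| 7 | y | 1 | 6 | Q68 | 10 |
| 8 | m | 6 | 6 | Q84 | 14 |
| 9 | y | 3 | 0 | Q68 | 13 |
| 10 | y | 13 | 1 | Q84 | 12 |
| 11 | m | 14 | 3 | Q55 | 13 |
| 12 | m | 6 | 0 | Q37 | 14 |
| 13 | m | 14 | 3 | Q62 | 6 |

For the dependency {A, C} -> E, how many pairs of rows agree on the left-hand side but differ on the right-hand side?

(A=q, C=1): violating pairs (4,6) — 1 pair.
(A=m, C=3): violating pairs (11,13) — 1 pair.

2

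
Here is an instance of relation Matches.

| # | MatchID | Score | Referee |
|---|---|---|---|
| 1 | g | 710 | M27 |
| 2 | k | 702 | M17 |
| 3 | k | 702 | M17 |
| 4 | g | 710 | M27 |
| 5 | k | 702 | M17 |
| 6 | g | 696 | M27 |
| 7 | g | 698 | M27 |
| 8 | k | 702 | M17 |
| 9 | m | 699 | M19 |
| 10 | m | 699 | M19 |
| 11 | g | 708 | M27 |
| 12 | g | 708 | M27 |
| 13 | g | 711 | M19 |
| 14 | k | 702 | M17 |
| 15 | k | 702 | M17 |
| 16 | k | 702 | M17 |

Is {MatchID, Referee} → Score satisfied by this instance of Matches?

(MatchID=g, Referee=M27): rows 1, 4, 6, 7, 11, 12 → Score takes values {710, 696, 698, 708} — violation
(MatchID=k, Referee=M17): rows 2, 3, 5, 8, 14, 15, 16 → Score = 702, 702, 702, 702, 702, 702, 702 ✓
(MatchID=m, Referee=M19): rows 9, 10 → Score = 699, 699 ✓
(MatchID=g, Referee=M19): row 13 → Score = 711 ✓
Two rows agree on {MatchID, Referee} but differ on Score, so {MatchID, Referee} → Score does not hold.

No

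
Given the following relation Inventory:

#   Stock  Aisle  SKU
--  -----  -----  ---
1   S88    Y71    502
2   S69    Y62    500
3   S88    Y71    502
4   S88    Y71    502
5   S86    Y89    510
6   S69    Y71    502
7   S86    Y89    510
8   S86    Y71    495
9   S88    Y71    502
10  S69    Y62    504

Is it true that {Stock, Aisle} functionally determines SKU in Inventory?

No

(Stock=S88, Aisle=Y71): rows 1, 3, 4, 9 → SKU = 502, 502, 502, 502 ✓
(Stock=S69, Aisle=Y62): rows 2, 10 → SKU takes values {500, 504} — violation
(Stock=S86, Aisle=Y89): rows 5, 7 → SKU = 510, 510 ✓
(Stock=S69, Aisle=Y71): row 6 → SKU = 502 ✓
(Stock=S86, Aisle=Y71): row 8 → SKU = 495 ✓
Two rows agree on {Stock, Aisle} but differ on SKU, so {Stock, Aisle} -> SKU does not hold.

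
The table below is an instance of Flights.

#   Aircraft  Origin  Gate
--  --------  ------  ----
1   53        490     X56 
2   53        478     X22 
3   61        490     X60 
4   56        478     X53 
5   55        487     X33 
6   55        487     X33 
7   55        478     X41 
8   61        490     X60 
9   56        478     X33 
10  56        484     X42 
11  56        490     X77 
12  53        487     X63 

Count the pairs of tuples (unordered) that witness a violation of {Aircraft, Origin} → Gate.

(Aircraft=61, Origin=490): all 2 rows agree on Gate — 0 pairs.
(Aircraft=56, Origin=478): violating pairs (4,9) — 1 pair.
(Aircraft=55, Origin=487): all 2 rows agree on Gate — 0 pairs.

1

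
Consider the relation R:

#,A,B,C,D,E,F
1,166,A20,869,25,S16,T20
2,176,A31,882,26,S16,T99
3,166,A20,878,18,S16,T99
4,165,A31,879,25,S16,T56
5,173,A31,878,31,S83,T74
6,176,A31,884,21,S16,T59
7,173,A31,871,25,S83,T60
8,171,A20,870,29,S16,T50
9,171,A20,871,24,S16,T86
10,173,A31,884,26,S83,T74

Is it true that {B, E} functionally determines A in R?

No

(B=A20, E=S16): rows 1, 3, 8, 9 → A takes values {166, 171} — violation
(B=A31, E=S16): rows 2, 4, 6 → A takes values {176, 165} — violation
(B=A31, E=S83): rows 5, 7, 10 → A = 173, 173, 173 ✓
Two rows agree on {B, E} but differ on A, so {B, E} → A does not hold.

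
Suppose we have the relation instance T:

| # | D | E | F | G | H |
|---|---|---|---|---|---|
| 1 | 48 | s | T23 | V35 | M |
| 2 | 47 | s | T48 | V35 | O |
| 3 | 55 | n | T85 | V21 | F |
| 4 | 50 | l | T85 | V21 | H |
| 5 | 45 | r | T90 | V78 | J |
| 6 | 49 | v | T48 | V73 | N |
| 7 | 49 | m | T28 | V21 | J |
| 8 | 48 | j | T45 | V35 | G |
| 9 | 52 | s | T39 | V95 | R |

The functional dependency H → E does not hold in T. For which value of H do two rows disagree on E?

H=M: row 1 → E = s ✓
H=O: row 2 → E = s ✓
H=F: row 3 → E = n ✓
H=H: row 4 → E = l ✓
H=J: rows 5, 7 → E takes values {r, m} — violation
H=N: row 6 → E = v ✓
H=G: row 8 → E = j ✓
H=R: row 9 → E = s ✓
The only H value with inconsistent E is H=J.

J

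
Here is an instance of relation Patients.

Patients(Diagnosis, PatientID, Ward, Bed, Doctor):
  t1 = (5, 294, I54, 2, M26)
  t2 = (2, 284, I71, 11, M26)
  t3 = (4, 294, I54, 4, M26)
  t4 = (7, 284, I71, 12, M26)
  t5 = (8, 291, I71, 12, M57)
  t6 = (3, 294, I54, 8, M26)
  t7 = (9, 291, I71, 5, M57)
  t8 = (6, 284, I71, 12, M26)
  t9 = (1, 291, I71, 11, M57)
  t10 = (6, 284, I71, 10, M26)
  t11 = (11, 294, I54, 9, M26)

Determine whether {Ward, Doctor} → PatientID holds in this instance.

Yes

(Ward=I54, Doctor=M26): rows 1, 3, 6, 11 → PatientID = 294, 294, 294, 294 ✓
(Ward=I71, Doctor=M26): rows 2, 4, 8, 10 → PatientID = 284, 284, 284, 284 ✓
(Ward=I71, Doctor=M57): rows 5, 7, 9 → PatientID = 291, 291, 291 ✓
Every {Ward, Doctor} value is associated with a single PatientID value, so {Ward, Doctor} → PatientID holds.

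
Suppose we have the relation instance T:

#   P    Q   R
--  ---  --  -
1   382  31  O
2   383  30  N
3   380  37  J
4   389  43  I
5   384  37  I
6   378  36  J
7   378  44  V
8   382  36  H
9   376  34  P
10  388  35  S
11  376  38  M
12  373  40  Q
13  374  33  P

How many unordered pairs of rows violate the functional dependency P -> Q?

P=382: violating pairs (1,8) — 1 pair.
P=378: violating pairs (6,7) — 1 pair.
P=376: violating pairs (9,11) — 1 pair.

3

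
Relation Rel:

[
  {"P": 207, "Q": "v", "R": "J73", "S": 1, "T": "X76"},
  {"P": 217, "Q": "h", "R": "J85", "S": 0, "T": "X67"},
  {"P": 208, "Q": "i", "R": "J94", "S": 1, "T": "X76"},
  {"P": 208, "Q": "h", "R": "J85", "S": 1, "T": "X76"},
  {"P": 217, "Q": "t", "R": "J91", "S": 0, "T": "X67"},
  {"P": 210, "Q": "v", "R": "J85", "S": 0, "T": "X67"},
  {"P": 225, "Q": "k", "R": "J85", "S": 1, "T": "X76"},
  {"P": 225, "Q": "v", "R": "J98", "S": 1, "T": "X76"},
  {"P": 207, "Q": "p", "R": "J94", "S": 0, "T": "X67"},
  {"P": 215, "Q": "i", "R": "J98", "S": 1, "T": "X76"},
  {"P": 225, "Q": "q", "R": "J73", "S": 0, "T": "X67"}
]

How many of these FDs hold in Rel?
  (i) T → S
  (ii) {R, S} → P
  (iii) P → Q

1

(i) T → S: every LHS value maps to a single RHS value — holds.
(ii) {R, S} → P: (R=J85, S=0): 2 rows → P takes values {217, 210} — violation; (R=J85, S=1): 2 rows → P takes values {208, 225} — violation; (R=J98, S=1): 2 rows → P takes values {225, 215} — violation — fails.
(iii) P → Q: P=207: 2 rows → Q takes values {v, p} — violation; P=217: 2 rows → Q takes values {h, t} — violation; P=208: 2 rows → Q takes values {i, h} — violation; P=225: 3 rows → Q takes values {k, v, q} — violation — fails.
1 of the 3 dependencies holds.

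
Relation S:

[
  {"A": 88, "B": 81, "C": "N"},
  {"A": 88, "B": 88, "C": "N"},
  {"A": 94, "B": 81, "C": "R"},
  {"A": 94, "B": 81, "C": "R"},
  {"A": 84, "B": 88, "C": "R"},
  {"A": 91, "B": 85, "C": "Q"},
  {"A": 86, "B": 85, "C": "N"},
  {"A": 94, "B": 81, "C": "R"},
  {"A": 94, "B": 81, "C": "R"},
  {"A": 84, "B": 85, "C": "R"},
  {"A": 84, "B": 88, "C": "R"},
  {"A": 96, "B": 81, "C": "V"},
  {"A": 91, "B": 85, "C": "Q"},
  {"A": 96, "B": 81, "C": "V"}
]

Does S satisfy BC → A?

Yes

(B=81, C=N): 1 row → A = 88 ✓
(B=88, C=N): 1 row → A = 88 ✓
(B=81, C=R): 4 rows → A = 94, 94, 94, 94 ✓
(B=88, C=R): 2 rows → A = 84, 84 ✓
(B=85, C=Q): 2 rows → A = 91, 91 ✓
(B=85, C=N): 1 row → A = 86 ✓
(B=85, C=R): 1 row → A = 84 ✓
(B=81, C=V): 2 rows → A = 96, 96 ✓
Every BC value is associated with a single A value, so BC → A holds.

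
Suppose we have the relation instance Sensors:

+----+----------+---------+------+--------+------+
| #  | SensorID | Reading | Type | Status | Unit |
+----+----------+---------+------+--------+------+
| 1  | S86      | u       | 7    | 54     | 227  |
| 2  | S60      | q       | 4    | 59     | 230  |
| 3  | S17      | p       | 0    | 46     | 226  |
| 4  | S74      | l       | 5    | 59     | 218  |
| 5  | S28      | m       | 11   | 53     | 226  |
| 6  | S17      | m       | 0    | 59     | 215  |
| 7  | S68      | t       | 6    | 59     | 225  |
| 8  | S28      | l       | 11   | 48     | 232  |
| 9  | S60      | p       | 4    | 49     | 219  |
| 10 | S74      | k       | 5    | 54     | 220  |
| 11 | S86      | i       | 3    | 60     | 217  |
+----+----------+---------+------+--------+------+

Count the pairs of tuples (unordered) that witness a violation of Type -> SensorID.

Type=4: all 2 rows agree on SensorID — 0 pairs.
Type=0: all 2 rows agree on SensorID — 0 pairs.
Type=5: all 2 rows agree on SensorID — 0 pairs.
Type=11: all 2 rows agree on SensorID — 0 pairs.

0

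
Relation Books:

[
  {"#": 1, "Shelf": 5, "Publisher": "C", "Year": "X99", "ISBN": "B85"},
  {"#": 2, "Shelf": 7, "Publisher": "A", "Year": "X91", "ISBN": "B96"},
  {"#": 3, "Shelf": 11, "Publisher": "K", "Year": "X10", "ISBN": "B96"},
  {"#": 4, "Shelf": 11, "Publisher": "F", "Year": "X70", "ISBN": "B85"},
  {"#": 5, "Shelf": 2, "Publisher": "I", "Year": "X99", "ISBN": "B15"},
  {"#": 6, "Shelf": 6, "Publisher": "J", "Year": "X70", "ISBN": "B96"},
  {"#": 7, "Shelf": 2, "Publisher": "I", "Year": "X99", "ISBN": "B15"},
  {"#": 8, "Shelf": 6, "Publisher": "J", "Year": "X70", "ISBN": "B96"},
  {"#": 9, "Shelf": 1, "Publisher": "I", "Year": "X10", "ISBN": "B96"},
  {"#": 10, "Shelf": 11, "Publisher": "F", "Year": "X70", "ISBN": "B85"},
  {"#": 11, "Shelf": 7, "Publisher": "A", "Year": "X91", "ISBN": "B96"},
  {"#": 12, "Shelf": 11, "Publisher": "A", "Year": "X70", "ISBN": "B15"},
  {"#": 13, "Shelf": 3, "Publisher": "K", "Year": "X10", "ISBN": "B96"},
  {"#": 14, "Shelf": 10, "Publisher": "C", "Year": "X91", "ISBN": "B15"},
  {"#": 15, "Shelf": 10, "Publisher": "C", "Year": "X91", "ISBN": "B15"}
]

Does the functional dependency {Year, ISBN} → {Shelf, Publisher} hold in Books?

No

(Year=X99, ISBN=B85): row 1 → {Shelf,Publisher} = (5, C) ✓
(Year=X91, ISBN=B96): rows 2, 11 → {Shelf,Publisher} = (7, A), (7, A) ✓
(Year=X10, ISBN=B96): rows 3, 9, 13 → {Shelf,Publisher} takes values {(11, K), (1, I), (3, K)} — violation
(Year=X70, ISBN=B85): rows 4, 10 → {Shelf,Publisher} = (11, F), (11, F) ✓
(Year=X99, ISBN=B15): rows 5, 7 → {Shelf,Publisher} = (2, I), (2, I) ✓
(Year=X70, ISBN=B96): rows 6, 8 → {Shelf,Publisher} = (6, J), (6, J) ✓
(Year=X70, ISBN=B15): row 12 → {Shelf,Publisher} = (11, A) ✓
(Year=X91, ISBN=B15): rows 14, 15 → {Shelf,Publisher} = (10, C), (10, C) ✓
Two rows agree on {Year, ISBN} but differ on {Shelf, Publisher}, so {Year, ISBN} → {Shelf, Publisher} does not hold.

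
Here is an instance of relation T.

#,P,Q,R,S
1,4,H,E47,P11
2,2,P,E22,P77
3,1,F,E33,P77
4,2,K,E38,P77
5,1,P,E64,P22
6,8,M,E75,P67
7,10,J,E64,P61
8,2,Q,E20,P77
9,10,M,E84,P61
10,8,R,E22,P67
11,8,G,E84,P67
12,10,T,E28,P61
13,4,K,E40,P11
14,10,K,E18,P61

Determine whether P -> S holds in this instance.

P=4: rows 1, 13 → S = P11, P11 ✓
P=2: rows 2, 4, 8 → S = P77, P77, P77 ✓
P=1: rows 3, 5 → S takes values {P77, P22} — violation
P=8: rows 6, 10, 11 → S = P67, P67, P67 ✓
P=10: rows 7, 9, 12, 14 → S = P61, P61, P61, P61 ✓
Two rows agree on P but differ on S, so P -> S does not hold.

No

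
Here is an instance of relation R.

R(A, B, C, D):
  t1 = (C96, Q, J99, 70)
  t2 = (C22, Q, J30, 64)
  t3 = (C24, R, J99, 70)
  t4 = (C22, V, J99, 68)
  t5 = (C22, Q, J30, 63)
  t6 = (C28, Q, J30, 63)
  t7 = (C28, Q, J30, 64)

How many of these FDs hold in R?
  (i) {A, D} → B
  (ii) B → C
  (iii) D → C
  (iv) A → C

(i) {A, D} → B: every LHS value maps to a single RHS value — holds.
(ii) B → C: B=Q: rows 1, 2, 5, 6, 7 → C takes values {J99, J30} — violation — fails.
(iii) D → C: every LHS value maps to a single RHS value — holds.
(iv) A → C: A=C22: rows 2, 4, 5 → C takes values {J30, J99} — violation — fails.
2 of the 4 dependencies hold.

2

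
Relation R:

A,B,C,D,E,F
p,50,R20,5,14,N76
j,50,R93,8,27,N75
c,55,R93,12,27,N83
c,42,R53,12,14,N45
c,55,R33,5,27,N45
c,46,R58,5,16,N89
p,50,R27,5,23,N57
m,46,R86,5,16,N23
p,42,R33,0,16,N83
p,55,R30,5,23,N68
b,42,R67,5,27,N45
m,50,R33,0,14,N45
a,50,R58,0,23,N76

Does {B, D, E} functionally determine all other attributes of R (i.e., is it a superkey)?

Two distinct rows share (B=46, D=5, E=16), so {B, D, E} does not determine every attribute — not a superkey.

No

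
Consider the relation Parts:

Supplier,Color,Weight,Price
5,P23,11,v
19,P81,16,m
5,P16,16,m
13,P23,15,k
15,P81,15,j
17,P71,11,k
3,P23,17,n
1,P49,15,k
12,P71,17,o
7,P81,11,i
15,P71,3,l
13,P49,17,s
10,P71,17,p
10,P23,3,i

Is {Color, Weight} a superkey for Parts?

No

Two distinct rows share (Color=P71, Weight=17), so {Color, Weight} does not determine every attribute — not a superkey.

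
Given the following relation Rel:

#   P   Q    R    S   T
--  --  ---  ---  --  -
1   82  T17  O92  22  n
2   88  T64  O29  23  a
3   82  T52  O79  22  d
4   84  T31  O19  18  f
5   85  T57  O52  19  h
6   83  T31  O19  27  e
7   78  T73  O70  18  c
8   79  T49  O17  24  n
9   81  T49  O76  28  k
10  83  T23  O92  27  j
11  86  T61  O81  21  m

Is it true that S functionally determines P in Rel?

S=22: rows 1, 3 → P = 82, 82 ✓
S=23: row 2 → P = 88 ✓
S=18: rows 4, 7 → P takes values {84, 78} — violation
S=19: row 5 → P = 85 ✓
S=27: rows 6, 10 → P = 83, 83 ✓
S=24: row 8 → P = 79 ✓
S=28: row 9 → P = 81 ✓
S=21: row 11 → P = 86 ✓
Two rows agree on S but differ on P, so S → P does not hold.

No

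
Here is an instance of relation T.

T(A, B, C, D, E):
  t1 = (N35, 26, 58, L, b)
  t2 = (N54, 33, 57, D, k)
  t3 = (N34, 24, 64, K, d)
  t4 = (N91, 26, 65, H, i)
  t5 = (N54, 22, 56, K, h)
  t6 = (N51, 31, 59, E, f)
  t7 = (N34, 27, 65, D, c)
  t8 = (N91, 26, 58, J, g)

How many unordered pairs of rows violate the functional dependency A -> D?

A=N54: violating pairs (2,5) — 1 pair.
A=N34: violating pairs (3,7) — 1 pair.
A=N91: violating pairs (4,8) — 1 pair.

3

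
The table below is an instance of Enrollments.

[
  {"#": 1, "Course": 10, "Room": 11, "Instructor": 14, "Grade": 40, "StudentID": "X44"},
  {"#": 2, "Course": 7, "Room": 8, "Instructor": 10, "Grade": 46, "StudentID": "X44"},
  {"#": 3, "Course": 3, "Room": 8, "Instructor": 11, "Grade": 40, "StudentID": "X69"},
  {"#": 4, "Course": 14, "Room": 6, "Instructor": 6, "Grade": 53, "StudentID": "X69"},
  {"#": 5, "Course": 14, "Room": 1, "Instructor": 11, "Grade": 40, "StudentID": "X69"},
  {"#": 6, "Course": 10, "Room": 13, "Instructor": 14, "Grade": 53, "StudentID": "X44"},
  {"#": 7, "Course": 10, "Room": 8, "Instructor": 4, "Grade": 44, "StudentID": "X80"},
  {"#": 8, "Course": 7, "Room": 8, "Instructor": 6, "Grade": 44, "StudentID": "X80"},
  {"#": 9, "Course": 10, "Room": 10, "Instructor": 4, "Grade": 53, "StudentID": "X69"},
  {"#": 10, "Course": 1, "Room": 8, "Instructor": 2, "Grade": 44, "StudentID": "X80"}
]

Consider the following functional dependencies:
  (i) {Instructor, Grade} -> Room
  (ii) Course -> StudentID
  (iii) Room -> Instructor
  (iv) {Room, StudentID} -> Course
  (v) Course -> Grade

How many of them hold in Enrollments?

0

(i) {Instructor, Grade} -> Room: (Instructor=11, Grade=40): rows 3, 5 → Room takes values {8, 1} — violation — fails.
(ii) Course -> StudentID: Course=10: rows 1, 6, 7, 9 → StudentID takes values {X44, X80, X69} — violation; Course=7: rows 2, 8 → StudentID takes values {X44, X80} — violation — fails.
(iii) Room -> Instructor: Room=8: rows 2, 3, 7, 8, 10 → Instructor takes values {10, 11, 4, 6, 2} — violation — fails.
(iv) {Room, StudentID} -> Course: (Room=8, StudentID=X80): rows 7, 8, 10 → Course takes values {10, 7, 1} — violation — fails.
(v) Course -> Grade: Course=10: rows 1, 6, 7, 9 → Grade takes values {40, 53, 44} — violation; Course=7: rows 2, 8 → Grade takes values {46, 44} — violation; Course=14: rows 4, 5 → Grade takes values {53, 40} — violation — fails.
None of the 5 dependencies hold.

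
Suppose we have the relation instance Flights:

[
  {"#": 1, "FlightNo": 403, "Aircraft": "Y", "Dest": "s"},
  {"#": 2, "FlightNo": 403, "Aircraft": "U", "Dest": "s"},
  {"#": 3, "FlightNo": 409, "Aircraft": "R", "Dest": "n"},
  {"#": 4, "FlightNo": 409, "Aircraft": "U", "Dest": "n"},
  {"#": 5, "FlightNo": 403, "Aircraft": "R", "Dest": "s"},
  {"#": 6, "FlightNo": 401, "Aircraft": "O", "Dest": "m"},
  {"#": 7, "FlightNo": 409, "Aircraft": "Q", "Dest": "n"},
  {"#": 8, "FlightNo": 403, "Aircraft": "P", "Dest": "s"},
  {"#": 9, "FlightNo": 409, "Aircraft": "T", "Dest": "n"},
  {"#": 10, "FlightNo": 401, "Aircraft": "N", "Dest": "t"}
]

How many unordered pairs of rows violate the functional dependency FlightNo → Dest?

FlightNo=403: all 4 rows agree on Dest — 0 pairs.
FlightNo=409: all 4 rows agree on Dest — 0 pairs.
FlightNo=401: violating pairs (6,10) — 1 pair.

1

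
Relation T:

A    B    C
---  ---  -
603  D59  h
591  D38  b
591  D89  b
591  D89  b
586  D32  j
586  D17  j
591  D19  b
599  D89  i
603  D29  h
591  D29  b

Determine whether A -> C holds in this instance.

A=603: 2 rows → C = h, h ✓
A=591: 5 rows → C = b, b, b, b, b ✓
A=586: 2 rows → C = j, j ✓
A=599: 1 row → C = i ✓
Every A value is associated with a single C value, so A -> C holds.

Yes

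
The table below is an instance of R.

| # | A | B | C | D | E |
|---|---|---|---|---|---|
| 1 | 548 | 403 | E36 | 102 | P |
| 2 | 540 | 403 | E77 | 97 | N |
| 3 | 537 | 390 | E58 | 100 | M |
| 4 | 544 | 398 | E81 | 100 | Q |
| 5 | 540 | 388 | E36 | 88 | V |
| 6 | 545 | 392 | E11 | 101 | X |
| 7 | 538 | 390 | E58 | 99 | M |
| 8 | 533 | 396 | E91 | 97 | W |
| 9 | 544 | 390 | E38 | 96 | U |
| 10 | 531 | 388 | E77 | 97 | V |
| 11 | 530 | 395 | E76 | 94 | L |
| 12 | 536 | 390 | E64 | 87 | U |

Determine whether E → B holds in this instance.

E=P: row 1 → B = 403 ✓
E=N: row 2 → B = 403 ✓
E=M: rows 3, 7 → B = 390, 390 ✓
E=Q: row 4 → B = 398 ✓
E=V: rows 5, 10 → B = 388, 388 ✓
E=X: row 6 → B = 392 ✓
E=W: row 8 → B = 396 ✓
E=U: rows 9, 12 → B = 390, 390 ✓
E=L: row 11 → B = 395 ✓
Every E value is associated with a single B value, so E → B holds.

Yes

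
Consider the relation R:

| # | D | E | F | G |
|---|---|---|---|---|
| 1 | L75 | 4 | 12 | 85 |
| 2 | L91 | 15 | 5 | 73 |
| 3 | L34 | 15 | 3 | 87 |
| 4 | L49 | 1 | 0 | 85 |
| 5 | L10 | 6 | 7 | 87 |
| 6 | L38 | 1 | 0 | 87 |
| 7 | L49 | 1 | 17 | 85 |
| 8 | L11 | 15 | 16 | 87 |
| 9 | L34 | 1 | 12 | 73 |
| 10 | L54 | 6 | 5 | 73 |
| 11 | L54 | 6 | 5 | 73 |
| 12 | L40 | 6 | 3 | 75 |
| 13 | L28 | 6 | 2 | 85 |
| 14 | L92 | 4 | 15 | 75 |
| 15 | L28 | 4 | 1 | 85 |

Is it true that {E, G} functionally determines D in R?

(E=4, G=85): rows 1, 15 → D takes values {L75, L28} — violation
(E=15, G=73): row 2 → D = L91 ✓
(E=15, G=87): rows 3, 8 → D takes values {L34, L11} — violation
(E=1, G=85): rows 4, 7 → D = L49, L49 ✓
(E=6, G=87): row 5 → D = L10 ✓
(E=1, G=87): row 6 → D = L38 ✓
(E=1, G=73): row 9 → D = L34 ✓
(E=6, G=73): rows 10, 11 → D = L54, L54 ✓
(E=6, G=75): row 12 → D = L40 ✓
(E=6, G=85): row 13 → D = L28 ✓
(E=4, G=75): row 14 → D = L92 ✓
Two rows agree on {E, G} but differ on D, so {E, G} → D does not hold.

No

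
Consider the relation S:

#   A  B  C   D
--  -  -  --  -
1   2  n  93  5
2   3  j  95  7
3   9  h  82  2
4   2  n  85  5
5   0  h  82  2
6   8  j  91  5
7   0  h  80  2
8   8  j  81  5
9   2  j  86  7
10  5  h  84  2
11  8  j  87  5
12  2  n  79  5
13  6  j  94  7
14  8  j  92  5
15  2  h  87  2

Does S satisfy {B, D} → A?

(B=n, D=5): rows 1, 4, 12 → A = 2, 2, 2 ✓
(B=j, D=7): rows 2, 9, 13 → A takes values {3, 2, 6} — violation
(B=h, D=2): rows 3, 5, 7, 10, 15 → A takes values {9, 0, 5, 2} — violation
(B=j, D=5): rows 6, 8, 11, 14 → A = 8, 8, 8, 8 ✓
Two rows agree on {B, D} but differ on A, so {B, D} → A does not hold.

No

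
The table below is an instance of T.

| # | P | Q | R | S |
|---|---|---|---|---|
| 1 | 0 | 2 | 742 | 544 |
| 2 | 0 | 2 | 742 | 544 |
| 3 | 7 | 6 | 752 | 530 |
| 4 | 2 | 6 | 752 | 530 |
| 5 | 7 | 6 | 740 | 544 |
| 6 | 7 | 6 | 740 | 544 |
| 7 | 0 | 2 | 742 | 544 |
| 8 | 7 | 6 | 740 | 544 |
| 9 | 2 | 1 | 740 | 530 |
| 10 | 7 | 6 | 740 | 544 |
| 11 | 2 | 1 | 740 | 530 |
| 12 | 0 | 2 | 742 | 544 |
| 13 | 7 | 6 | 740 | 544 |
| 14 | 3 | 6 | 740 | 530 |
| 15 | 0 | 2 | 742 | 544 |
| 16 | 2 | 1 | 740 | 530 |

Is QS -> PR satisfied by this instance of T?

(Q=2, S=544): rows 1, 2, 7, 12, 15 → {P,R} = (0, 742), (0, 742), (0, 742), (0, 742), (0, 742) ✓
(Q=6, S=530): rows 3, 4, 14 → {P,R} takes values {(7, 752), (2, 752), (3, 740)} — violation
(Q=6, S=544): rows 5, 6, 8, 10, 13 → {P,R} = (7, 740), (7, 740), (7, 740), (7, 740), (7, 740) ✓
(Q=1, S=530): rows 9, 11, 16 → {P,R} = (2, 740), (2, 740), (2, 740) ✓
Two rows agree on QS but differ on PR, so QS -> PR does not hold.

No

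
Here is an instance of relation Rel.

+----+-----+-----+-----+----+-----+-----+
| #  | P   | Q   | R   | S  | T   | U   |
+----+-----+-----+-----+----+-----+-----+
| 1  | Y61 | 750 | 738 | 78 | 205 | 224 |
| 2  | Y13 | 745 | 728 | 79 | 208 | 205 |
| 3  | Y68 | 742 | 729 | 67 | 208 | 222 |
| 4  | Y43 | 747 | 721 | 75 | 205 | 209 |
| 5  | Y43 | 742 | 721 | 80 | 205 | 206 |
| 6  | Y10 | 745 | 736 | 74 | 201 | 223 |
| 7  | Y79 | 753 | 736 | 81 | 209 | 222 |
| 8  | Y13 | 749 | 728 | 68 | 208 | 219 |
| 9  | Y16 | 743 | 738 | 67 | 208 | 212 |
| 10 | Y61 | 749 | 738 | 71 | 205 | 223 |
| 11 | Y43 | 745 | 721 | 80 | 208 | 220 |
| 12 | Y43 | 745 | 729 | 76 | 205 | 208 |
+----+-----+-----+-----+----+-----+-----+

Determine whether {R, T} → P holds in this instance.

Yes

(R=738, T=205): rows 1, 10 → P = Y61, Y61 ✓
(R=728, T=208): rows 2, 8 → P = Y13, Y13 ✓
(R=729, T=208): row 3 → P = Y68 ✓
(R=721, T=205): rows 4, 5 → P = Y43, Y43 ✓
(R=736, T=201): row 6 → P = Y10 ✓
(R=736, T=209): row 7 → P = Y79 ✓
(R=738, T=208): row 9 → P = Y16 ✓
(R=721, T=208): row 11 → P = Y43 ✓
(R=729, T=205): row 12 → P = Y43 ✓
Every {R, T} value is associated with a single P value, so {R, T} → P holds.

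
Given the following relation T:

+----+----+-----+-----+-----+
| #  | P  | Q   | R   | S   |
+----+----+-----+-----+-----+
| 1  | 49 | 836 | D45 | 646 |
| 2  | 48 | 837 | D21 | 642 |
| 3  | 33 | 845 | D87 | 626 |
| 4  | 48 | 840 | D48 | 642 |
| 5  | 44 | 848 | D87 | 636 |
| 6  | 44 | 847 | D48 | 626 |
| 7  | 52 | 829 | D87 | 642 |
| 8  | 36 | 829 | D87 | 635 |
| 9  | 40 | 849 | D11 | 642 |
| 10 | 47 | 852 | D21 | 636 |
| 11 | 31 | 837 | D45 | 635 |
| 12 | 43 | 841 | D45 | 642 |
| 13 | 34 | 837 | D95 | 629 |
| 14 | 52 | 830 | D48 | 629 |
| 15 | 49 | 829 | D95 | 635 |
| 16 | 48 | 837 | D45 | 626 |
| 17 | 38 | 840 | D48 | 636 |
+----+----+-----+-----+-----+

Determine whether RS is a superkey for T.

All 17 rows have distinct RS values, so RS → (all attributes) holds and RS is a superkey.

Yes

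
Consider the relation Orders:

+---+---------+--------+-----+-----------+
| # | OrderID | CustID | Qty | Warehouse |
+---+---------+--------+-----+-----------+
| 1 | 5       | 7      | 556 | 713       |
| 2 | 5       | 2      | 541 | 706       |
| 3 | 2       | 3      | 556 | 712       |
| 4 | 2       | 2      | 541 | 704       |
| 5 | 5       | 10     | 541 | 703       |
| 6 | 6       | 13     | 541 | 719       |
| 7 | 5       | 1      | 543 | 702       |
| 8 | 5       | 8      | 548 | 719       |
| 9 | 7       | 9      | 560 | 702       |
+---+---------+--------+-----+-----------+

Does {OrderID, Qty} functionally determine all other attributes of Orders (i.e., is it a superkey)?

Rows 2 and 5 have the same {OrderID, Qty} value (OrderID=5, Qty=541) but are distinct tuples, so {OrderID, Qty} does not determine every attribute — not a superkey.

No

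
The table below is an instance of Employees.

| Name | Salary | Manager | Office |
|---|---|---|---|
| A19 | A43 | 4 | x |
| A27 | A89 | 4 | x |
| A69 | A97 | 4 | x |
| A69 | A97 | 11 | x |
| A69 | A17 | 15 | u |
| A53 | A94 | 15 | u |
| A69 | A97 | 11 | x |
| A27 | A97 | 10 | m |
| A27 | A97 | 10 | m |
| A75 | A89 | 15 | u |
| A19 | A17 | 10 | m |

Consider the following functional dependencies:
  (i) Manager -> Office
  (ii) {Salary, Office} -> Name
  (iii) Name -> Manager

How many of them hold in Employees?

2

(i) Manager -> Office: every LHS value maps to a single RHS value — holds.
(ii) {Salary, Office} -> Name: every LHS value maps to a single RHS value — holds.
(iii) Name -> Manager: Name=A19: 2 rows → Manager takes values {4, 10} — violation; Name=A27: 3 rows → Manager takes values {4, 10} — violation; Name=A69: 4 rows → Manager takes values {4, 11, 15} — violation — fails.
2 of the 3 dependencies hold.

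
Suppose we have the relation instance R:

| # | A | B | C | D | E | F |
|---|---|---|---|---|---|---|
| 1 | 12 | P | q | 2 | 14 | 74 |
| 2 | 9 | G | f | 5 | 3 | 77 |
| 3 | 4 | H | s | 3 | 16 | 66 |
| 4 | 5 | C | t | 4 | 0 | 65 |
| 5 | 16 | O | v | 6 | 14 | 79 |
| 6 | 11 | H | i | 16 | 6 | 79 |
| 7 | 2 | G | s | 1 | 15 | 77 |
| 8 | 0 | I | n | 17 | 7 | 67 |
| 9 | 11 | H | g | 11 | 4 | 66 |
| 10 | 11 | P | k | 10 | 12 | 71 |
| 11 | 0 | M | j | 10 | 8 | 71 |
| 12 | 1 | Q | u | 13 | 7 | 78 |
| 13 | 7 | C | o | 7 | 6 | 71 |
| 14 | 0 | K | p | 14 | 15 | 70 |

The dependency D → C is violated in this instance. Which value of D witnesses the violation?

10

D=2: row 1 → C = q ✓
D=5: row 2 → C = f ✓
D=3: row 3 → C = s ✓
D=4: row 4 → C = t ✓
D=6: row 5 → C = v ✓
D=16: row 6 → C = i ✓
D=1: row 7 → C = s ✓
D=17: row 8 → C = n ✓
D=11: row 9 → C = g ✓
D=10: rows 10, 11 → C takes values {k, j} — violation
D=13: row 12 → C = u ✓
D=7: row 13 → C = o ✓
D=14: row 14 → C = p ✓
The only D value with inconsistent C is D=10.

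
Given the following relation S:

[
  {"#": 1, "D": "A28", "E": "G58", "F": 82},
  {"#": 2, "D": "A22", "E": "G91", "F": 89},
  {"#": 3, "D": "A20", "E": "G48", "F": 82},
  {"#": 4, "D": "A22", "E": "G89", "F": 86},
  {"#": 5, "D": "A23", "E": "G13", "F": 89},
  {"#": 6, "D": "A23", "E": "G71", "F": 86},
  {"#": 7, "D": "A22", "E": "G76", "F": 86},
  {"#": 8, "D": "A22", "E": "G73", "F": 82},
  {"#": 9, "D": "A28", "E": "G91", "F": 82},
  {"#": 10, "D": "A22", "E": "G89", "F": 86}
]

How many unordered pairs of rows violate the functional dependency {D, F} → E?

3

(D=A28, F=82): violating pairs (1,9) — 1 pair.
(D=A22, F=86): violating pairs (4,7), (7,10) — 2 pairs.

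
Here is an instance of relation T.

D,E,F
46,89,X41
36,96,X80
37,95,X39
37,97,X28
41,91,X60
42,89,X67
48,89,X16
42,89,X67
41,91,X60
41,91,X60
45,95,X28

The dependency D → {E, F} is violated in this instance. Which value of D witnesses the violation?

D=46: 1 row → {E,F} = (89, X41) ✓
D=36: 1 row → {E,F} = (96, X80) ✓
D=37: 2 rows → {E,F} takes values {(95, X39), (97, X28)} — violation
D=41: 3 rows → {E,F} = (91, X60), (91, X60), (91, X60) ✓
D=42: 2 rows → {E,F} = (89, X67), (89, X67) ✓
D=48: 1 row → {E,F} = (89, X16) ✓
D=45: 1 row → {E,F} = (95, X28) ✓
The only D value with inconsistent RHS is D=37.

37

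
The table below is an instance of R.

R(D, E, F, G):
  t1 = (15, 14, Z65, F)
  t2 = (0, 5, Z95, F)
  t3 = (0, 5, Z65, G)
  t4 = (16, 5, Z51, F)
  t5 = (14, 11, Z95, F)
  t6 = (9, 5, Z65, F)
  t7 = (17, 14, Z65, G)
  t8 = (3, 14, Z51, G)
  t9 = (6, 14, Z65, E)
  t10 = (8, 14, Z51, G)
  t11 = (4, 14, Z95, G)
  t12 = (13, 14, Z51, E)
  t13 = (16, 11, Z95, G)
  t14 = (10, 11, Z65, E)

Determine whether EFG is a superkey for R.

No

Rows 8 and 10 have the same EFG value (E=14, F=Z51, G=G) but are distinct tuples, so EFG does not determine every attribute — not a superkey.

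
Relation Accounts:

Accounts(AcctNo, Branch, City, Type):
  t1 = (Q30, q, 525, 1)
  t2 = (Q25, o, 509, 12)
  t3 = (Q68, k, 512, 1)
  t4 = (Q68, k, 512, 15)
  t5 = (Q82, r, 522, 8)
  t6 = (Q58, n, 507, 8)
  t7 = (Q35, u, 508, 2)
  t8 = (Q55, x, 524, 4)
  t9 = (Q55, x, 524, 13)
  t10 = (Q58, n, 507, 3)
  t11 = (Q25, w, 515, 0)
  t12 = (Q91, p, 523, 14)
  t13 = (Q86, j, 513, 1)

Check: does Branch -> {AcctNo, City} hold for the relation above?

Branch=q: row 1 → {AcctNo,City} = (Q30, 525) ✓
Branch=o: row 2 → {AcctNo,City} = (Q25, 509) ✓
Branch=k: rows 3, 4 → {AcctNo,City} = (Q68, 512), (Q68, 512) ✓
Branch=r: row 5 → {AcctNo,City} = (Q82, 522) ✓
Branch=n: rows 6, 10 → {AcctNo,City} = (Q58, 507), (Q58, 507) ✓
Branch=u: row 7 → {AcctNo,City} = (Q35, 508) ✓
Branch=x: rows 8, 9 → {AcctNo,City} = (Q55, 524), (Q55, 524) ✓
Branch=w: row 11 → {AcctNo,City} = (Q25, 515) ✓
Branch=p: row 12 → {AcctNo,City} = (Q91, 523) ✓
Branch=j: row 13 → {AcctNo,City} = (Q86, 513) ✓
Every Branch value is associated with a single {AcctNo, City} value, so Branch -> {AcctNo, City} holds.

Yes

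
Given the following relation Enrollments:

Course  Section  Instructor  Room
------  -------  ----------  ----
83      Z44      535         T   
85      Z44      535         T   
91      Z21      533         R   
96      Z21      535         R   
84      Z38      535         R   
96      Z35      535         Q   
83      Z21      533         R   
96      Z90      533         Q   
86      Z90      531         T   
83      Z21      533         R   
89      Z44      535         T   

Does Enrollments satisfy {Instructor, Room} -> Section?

(Instructor=535, Room=T): 3 rows → Section = Z44, Z44, Z44 ✓
(Instructor=533, Room=R): 3 rows → Section = Z21, Z21, Z21 ✓
(Instructor=535, Room=R): 2 rows → Section takes values {Z21, Z38} — violation
(Instructor=535, Room=Q): 1 row → Section = Z35 ✓
(Instructor=533, Room=Q): 1 row → Section = Z90 ✓
(Instructor=531, Room=T): 1 row → Section = Z90 ✓
Two rows agree on {Instructor, Room} but differ on Section, so {Instructor, Room} -> Section does not hold.

No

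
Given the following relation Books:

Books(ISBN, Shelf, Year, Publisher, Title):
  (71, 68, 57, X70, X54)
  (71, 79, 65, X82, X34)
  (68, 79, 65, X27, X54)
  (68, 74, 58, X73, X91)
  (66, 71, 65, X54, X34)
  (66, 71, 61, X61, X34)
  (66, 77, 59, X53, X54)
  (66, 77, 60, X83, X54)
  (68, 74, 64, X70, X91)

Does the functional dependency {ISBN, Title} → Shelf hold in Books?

(ISBN=71, Title=X54): 1 row → Shelf = 68 ✓
(ISBN=71, Title=X34): 1 row → Shelf = 79 ✓
(ISBN=68, Title=X54): 1 row → Shelf = 79 ✓
(ISBN=68, Title=X91): 2 rows → Shelf = 74, 74 ✓
(ISBN=66, Title=X34): 2 rows → Shelf = 71, 71 ✓
(ISBN=66, Title=X54): 2 rows → Shelf = 77, 77 ✓
Every {ISBN, Title} value is associated with a single Shelf value, so {ISBN, Title} → Shelf holds.

Yes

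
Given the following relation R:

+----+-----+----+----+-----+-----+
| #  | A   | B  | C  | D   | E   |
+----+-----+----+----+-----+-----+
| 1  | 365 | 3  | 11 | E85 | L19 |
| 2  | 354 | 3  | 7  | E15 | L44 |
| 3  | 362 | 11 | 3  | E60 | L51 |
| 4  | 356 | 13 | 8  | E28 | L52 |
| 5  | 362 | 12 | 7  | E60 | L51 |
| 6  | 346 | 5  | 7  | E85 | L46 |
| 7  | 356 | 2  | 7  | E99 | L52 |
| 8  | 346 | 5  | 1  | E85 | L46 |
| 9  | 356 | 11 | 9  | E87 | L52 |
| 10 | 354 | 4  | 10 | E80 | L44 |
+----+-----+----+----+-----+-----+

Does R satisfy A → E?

Yes

A=365: row 1 → E = L19 ✓
A=354: rows 2, 10 → E = L44, L44 ✓
A=362: rows 3, 5 → E = L51, L51 ✓
A=356: rows 4, 7, 9 → E = L52, L52, L52 ✓
A=346: rows 6, 8 → E = L46, L46 ✓
Every A value is associated with a single E value, so A → E holds.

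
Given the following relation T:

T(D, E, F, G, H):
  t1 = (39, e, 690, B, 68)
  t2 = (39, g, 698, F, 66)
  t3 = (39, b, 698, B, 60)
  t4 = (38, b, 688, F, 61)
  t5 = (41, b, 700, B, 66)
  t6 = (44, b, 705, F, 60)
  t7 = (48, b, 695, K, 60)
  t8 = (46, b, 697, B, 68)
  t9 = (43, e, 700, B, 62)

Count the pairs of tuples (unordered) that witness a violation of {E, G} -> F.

5

(E=e, G=B): violating pairs (1,9) — 1 pair.
(E=b, G=B): violating pairs (3,5), (3,8), (5,8) — 3 pairs.
(E=b, G=F): violating pairs (4,6) — 1 pair.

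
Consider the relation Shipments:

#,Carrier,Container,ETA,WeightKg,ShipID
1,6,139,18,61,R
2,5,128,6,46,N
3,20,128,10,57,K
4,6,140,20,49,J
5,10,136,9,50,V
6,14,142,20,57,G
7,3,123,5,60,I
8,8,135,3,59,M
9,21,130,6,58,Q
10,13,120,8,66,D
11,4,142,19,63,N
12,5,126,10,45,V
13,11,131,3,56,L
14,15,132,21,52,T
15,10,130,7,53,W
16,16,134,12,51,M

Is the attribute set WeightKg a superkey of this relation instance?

No

Rows 3 and 6 have the same WeightKg value WeightKg=57 but are distinct tuples, so WeightKg does not determine every attribute — not a superkey.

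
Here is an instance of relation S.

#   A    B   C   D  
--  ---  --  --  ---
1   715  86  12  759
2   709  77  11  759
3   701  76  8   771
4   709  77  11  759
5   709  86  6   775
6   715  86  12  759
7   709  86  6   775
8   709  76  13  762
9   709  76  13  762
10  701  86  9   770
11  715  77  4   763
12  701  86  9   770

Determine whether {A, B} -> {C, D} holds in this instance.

(A=715, B=86): rows 1, 6 → {C,D} = (12, 759), (12, 759) ✓
(A=709, B=77): rows 2, 4 → {C,D} = (11, 759), (11, 759) ✓
(A=701, B=76): row 3 → {C,D} = (8, 771) ✓
(A=709, B=86): rows 5, 7 → {C,D} = (6, 775), (6, 775) ✓
(A=709, B=76): rows 8, 9 → {C,D} = (13, 762), (13, 762) ✓
(A=701, B=86): rows 10, 12 → {C,D} = (9, 770), (9, 770) ✓
(A=715, B=77): row 11 → {C,D} = (4, 763) ✓
Every {A, B} value is associated with a single {C, D} value, so {A, B} -> {C, D} holds.

Yes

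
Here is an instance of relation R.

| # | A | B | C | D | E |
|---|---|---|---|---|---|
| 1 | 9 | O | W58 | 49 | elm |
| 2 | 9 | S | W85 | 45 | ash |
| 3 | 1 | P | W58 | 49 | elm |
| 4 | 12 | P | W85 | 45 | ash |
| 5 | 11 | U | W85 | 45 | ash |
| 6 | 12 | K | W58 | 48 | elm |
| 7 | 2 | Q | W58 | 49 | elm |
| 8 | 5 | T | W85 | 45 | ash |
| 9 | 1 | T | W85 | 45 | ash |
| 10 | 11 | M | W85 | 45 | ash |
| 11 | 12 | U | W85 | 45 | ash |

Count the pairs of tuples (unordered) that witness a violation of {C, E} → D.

3

(C=W58, E=elm): violating pairs (1,6), (3,6), (6,7) — 3 pairs.
(C=W85, E=ash): all 7 rows agree on D — 0 pairs.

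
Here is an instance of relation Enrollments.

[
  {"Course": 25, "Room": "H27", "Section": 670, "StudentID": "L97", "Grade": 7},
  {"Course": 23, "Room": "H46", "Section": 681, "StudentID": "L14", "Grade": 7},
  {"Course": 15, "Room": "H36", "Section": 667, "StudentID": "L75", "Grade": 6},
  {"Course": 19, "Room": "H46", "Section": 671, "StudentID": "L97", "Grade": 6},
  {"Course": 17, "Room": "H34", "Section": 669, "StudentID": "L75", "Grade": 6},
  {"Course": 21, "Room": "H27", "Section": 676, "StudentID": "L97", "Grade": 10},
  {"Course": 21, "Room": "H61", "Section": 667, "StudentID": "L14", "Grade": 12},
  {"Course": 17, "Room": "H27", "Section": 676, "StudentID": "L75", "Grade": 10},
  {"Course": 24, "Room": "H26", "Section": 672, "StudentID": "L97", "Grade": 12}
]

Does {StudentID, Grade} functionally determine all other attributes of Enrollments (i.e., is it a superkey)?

Two distinct rows share (StudentID=L75, Grade=6), so {StudentID, Grade} does not determine every attribute — not a superkey.

No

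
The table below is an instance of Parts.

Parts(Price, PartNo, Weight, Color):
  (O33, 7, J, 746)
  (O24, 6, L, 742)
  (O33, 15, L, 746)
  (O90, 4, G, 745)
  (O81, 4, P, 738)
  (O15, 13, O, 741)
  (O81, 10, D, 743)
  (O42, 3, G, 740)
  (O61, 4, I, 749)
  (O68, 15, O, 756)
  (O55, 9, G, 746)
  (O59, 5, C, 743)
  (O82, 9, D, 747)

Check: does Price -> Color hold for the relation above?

Price=O33: 2 rows → Color = 746, 746 ✓
Price=O24: 1 row → Color = 742 ✓
Price=O90: 1 row → Color = 745 ✓
Price=O81: 2 rows → Color takes values {738, 743} — violation
Price=O15: 1 row → Color = 741 ✓
Price=O42: 1 row → Color = 740 ✓
Price=O61: 1 row → Color = 749 ✓
Price=O68: 1 row → Color = 756 ✓
Price=O55: 1 row → Color = 746 ✓
Price=O59: 1 row → Color = 743 ✓
Price=O82: 1 row → Color = 747 ✓
Two rows agree on Price but differ on Color, so Price -> Color does not hold.

No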